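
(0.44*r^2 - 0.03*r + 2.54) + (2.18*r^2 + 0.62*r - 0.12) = 2.62*r^2 + 0.59*r + 2.42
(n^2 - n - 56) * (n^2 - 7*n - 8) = n^4 - 8*n^3 - 57*n^2 + 400*n + 448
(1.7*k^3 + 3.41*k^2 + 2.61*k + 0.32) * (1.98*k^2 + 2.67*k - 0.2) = 3.366*k^5 + 11.2908*k^4 + 13.9325*k^3 + 6.9203*k^2 + 0.3324*k - 0.064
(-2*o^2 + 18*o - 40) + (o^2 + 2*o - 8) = -o^2 + 20*o - 48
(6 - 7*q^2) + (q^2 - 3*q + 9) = -6*q^2 - 3*q + 15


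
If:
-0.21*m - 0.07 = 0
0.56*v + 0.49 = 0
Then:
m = -0.33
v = -0.88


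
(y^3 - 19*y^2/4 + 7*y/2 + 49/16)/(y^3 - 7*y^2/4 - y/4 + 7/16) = (2*y - 7)/(2*y - 1)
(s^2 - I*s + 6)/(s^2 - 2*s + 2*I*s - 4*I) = (s - 3*I)/(s - 2)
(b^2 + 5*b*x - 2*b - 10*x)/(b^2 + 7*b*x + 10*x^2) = (b - 2)/(b + 2*x)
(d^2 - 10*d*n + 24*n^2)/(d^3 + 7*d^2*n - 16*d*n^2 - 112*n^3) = (d - 6*n)/(d^2 + 11*d*n + 28*n^2)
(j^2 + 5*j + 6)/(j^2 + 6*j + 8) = (j + 3)/(j + 4)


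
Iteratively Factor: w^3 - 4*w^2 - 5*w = (w)*(w^2 - 4*w - 5) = w*(w - 5)*(w + 1)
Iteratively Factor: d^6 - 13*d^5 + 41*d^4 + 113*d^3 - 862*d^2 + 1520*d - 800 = (d - 1)*(d^5 - 12*d^4 + 29*d^3 + 142*d^2 - 720*d + 800) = (d - 5)*(d - 1)*(d^4 - 7*d^3 - 6*d^2 + 112*d - 160) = (d - 5)*(d - 4)*(d - 1)*(d^3 - 3*d^2 - 18*d + 40) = (d - 5)^2*(d - 4)*(d - 1)*(d^2 + 2*d - 8) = (d - 5)^2*(d - 4)*(d - 1)*(d + 4)*(d - 2)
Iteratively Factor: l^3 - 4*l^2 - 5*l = (l - 5)*(l^2 + l) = (l - 5)*(l + 1)*(l)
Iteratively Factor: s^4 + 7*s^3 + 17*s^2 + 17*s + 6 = (s + 2)*(s^3 + 5*s^2 + 7*s + 3) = (s + 1)*(s + 2)*(s^2 + 4*s + 3) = (s + 1)*(s + 2)*(s + 3)*(s + 1)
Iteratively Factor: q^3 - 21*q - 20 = (q + 1)*(q^2 - q - 20) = (q - 5)*(q + 1)*(q + 4)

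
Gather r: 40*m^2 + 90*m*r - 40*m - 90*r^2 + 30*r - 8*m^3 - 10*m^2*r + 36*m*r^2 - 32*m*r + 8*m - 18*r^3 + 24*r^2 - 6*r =-8*m^3 + 40*m^2 - 32*m - 18*r^3 + r^2*(36*m - 66) + r*(-10*m^2 + 58*m + 24)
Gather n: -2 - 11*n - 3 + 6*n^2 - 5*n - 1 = 6*n^2 - 16*n - 6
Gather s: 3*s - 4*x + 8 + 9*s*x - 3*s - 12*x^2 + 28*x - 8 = 9*s*x - 12*x^2 + 24*x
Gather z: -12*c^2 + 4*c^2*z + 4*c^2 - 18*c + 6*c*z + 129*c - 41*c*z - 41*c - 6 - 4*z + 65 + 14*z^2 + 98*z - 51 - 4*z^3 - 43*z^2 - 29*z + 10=-8*c^2 + 70*c - 4*z^3 - 29*z^2 + z*(4*c^2 - 35*c + 65) + 18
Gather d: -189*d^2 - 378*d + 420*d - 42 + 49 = -189*d^2 + 42*d + 7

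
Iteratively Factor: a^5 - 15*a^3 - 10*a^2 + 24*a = (a + 2)*(a^4 - 2*a^3 - 11*a^2 + 12*a) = (a - 4)*(a + 2)*(a^3 + 2*a^2 - 3*a) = (a - 4)*(a - 1)*(a + 2)*(a^2 + 3*a) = (a - 4)*(a - 1)*(a + 2)*(a + 3)*(a)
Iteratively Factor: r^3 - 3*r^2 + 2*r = (r - 1)*(r^2 - 2*r) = r*(r - 1)*(r - 2)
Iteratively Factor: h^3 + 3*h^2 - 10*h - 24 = (h - 3)*(h^2 + 6*h + 8) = (h - 3)*(h + 4)*(h + 2)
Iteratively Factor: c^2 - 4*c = (c)*(c - 4)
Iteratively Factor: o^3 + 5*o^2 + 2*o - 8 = (o + 2)*(o^2 + 3*o - 4) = (o + 2)*(o + 4)*(o - 1)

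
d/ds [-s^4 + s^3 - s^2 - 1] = s*(-4*s^2 + 3*s - 2)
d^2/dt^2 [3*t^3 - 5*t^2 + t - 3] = 18*t - 10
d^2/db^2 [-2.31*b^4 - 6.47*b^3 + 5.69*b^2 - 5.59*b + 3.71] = -27.72*b^2 - 38.82*b + 11.38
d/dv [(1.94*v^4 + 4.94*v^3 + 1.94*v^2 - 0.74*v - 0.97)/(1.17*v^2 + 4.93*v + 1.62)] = (4.5396*v^5 + 34.4724*v^4 + 61.2796*v^3 + 34.4384*v^2 + 8.5554*v + 3.5833)/(1.3689*v^4 + 11.5362*v^3 + 28.0957*v^2 + 15.9732*v + 2.6244)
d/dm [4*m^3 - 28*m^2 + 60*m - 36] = 12*m^2 - 56*m + 60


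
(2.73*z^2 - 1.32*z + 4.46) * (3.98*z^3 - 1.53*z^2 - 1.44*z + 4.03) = 10.8654*z^5 - 9.4305*z^4 + 15.8392*z^3 + 6.0789*z^2 - 11.742*z + 17.9738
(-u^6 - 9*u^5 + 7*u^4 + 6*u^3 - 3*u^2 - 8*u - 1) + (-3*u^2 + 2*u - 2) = -u^6 - 9*u^5 + 7*u^4 + 6*u^3 - 6*u^2 - 6*u - 3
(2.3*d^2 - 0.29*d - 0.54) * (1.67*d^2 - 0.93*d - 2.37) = 3.841*d^4 - 2.6233*d^3 - 6.0831*d^2 + 1.1895*d + 1.2798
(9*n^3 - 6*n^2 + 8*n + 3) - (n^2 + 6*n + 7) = 9*n^3 - 7*n^2 + 2*n - 4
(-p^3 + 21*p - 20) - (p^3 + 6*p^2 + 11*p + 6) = -2*p^3 - 6*p^2 + 10*p - 26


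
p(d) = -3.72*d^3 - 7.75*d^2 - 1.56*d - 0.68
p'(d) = -11.16*d^2 - 15.5*d - 1.56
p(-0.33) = -0.88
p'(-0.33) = 2.34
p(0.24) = -1.55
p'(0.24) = -5.92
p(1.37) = -26.93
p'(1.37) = -43.74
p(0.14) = -1.06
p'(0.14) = -3.95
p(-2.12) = 3.24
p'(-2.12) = -18.86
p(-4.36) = 167.12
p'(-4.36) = -146.13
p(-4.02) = 122.02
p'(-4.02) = -119.60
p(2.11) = -73.42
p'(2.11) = -83.95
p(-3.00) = 34.69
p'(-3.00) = -55.50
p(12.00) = -7563.56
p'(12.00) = -1794.60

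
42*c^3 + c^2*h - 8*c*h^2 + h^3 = (-7*c + h)*(-3*c + h)*(2*c + h)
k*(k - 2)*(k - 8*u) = k^3 - 8*k^2*u - 2*k^2 + 16*k*u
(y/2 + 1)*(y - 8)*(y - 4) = y^3/2 - 5*y^2 + 4*y + 32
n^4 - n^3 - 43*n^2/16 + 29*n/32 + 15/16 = (n - 2)*(n - 3/4)*(n + 1/2)*(n + 5/4)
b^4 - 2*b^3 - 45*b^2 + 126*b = b*(b - 6)*(b - 3)*(b + 7)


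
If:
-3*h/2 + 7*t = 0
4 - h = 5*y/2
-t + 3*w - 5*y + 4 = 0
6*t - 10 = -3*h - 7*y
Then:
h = -21/26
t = -9/52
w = 283/156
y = 25/13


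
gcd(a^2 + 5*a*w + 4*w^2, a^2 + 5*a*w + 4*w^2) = a^2 + 5*a*w + 4*w^2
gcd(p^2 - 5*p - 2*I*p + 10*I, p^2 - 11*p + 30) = p - 5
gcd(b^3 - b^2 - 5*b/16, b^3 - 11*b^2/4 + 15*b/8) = b^2 - 5*b/4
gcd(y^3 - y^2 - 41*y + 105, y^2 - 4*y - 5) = y - 5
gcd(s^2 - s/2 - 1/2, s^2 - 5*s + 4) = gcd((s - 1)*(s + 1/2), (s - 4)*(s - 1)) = s - 1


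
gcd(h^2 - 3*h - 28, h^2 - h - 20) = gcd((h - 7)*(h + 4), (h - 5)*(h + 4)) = h + 4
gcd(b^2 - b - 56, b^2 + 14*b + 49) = b + 7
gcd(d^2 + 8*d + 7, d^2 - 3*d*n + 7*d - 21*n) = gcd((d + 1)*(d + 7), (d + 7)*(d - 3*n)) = d + 7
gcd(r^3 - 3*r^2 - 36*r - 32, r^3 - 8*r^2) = r - 8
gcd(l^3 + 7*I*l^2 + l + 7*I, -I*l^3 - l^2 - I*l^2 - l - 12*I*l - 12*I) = 1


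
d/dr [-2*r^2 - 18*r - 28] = -4*r - 18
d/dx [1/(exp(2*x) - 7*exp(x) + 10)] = (7 - 2*exp(x))*exp(x)/(exp(2*x) - 7*exp(x) + 10)^2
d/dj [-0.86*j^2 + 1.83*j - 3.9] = 1.83 - 1.72*j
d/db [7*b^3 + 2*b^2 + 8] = b*(21*b + 4)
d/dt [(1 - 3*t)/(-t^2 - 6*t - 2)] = (-3*t^2 + 2*t + 12)/(t^4 + 12*t^3 + 40*t^2 + 24*t + 4)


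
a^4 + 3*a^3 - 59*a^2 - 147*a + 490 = (a - 7)*(a - 2)*(a + 5)*(a + 7)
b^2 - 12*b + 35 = (b - 7)*(b - 5)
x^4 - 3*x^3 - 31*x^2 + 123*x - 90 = (x - 5)*(x - 3)*(x - 1)*(x + 6)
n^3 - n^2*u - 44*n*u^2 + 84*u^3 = (n - 6*u)*(n - 2*u)*(n + 7*u)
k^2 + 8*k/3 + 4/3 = (k + 2/3)*(k + 2)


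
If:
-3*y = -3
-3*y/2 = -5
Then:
No Solution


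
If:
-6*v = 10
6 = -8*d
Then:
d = -3/4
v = -5/3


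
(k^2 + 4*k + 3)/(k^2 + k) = (k + 3)/k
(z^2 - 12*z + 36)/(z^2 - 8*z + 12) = (z - 6)/(z - 2)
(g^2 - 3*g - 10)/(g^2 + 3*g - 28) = (g^2 - 3*g - 10)/(g^2 + 3*g - 28)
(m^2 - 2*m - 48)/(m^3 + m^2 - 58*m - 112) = (m + 6)/(m^2 + 9*m + 14)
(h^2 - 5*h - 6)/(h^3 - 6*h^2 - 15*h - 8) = (h - 6)/(h^2 - 7*h - 8)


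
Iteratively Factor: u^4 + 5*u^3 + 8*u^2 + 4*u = (u)*(u^3 + 5*u^2 + 8*u + 4) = u*(u + 2)*(u^2 + 3*u + 2) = u*(u + 1)*(u + 2)*(u + 2)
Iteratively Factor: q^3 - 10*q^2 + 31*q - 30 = (q - 2)*(q^2 - 8*q + 15) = (q - 5)*(q - 2)*(q - 3)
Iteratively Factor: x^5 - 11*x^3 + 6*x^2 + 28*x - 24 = (x + 3)*(x^4 - 3*x^3 - 2*x^2 + 12*x - 8) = (x + 2)*(x + 3)*(x^3 - 5*x^2 + 8*x - 4) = (x - 2)*(x + 2)*(x + 3)*(x^2 - 3*x + 2) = (x - 2)*(x - 1)*(x + 2)*(x + 3)*(x - 2)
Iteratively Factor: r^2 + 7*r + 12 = (r + 4)*(r + 3)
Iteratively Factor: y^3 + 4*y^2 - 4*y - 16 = (y + 4)*(y^2 - 4) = (y + 2)*(y + 4)*(y - 2)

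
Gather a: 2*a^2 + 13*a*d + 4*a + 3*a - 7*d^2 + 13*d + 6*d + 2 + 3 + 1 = 2*a^2 + a*(13*d + 7) - 7*d^2 + 19*d + 6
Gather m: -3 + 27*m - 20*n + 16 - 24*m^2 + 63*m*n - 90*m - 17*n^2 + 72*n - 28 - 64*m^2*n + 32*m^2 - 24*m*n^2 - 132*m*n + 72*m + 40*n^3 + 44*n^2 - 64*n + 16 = m^2*(8 - 64*n) + m*(-24*n^2 - 69*n + 9) + 40*n^3 + 27*n^2 - 12*n + 1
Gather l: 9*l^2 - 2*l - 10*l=9*l^2 - 12*l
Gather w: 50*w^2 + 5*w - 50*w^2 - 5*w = 0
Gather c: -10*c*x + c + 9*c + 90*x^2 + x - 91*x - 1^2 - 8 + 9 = c*(10 - 10*x) + 90*x^2 - 90*x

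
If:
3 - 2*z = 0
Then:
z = 3/2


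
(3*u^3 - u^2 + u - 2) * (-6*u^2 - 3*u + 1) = -18*u^5 - 3*u^4 + 8*u^2 + 7*u - 2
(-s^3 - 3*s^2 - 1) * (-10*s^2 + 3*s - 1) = 10*s^5 + 27*s^4 - 8*s^3 + 13*s^2 - 3*s + 1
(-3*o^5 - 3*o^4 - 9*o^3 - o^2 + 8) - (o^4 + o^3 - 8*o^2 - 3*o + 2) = -3*o^5 - 4*o^4 - 10*o^3 + 7*o^2 + 3*o + 6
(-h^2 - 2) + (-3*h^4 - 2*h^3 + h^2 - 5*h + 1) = -3*h^4 - 2*h^3 - 5*h - 1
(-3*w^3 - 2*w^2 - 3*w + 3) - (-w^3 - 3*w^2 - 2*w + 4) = -2*w^3 + w^2 - w - 1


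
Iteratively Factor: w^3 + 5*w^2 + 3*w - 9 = (w + 3)*(w^2 + 2*w - 3) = (w + 3)^2*(w - 1)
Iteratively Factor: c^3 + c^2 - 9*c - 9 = (c + 3)*(c^2 - 2*c - 3) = (c - 3)*(c + 3)*(c + 1)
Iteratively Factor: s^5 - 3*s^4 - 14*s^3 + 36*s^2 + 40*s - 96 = (s - 2)*(s^4 - s^3 - 16*s^2 + 4*s + 48) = (s - 4)*(s - 2)*(s^3 + 3*s^2 - 4*s - 12) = (s - 4)*(s - 2)^2*(s^2 + 5*s + 6) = (s - 4)*(s - 2)^2*(s + 3)*(s + 2)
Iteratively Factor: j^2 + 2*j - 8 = (j - 2)*(j + 4)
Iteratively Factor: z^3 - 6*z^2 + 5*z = (z - 5)*(z^2 - z) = (z - 5)*(z - 1)*(z)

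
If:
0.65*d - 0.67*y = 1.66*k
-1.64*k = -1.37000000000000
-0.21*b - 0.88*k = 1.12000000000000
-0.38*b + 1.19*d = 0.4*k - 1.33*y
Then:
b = -8.83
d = -0.11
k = 0.84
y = -2.18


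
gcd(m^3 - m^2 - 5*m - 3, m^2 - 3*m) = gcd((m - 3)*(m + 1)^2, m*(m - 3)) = m - 3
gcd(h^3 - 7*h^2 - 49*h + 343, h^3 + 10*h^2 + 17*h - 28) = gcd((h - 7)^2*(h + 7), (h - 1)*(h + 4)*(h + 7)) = h + 7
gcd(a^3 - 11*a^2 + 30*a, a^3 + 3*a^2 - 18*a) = a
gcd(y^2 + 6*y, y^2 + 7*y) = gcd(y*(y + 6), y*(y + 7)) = y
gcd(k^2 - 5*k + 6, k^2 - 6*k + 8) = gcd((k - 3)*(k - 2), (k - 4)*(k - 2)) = k - 2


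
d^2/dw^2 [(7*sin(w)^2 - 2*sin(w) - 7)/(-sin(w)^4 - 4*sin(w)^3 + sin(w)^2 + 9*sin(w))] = (28*sin(w)^7 + 66*sin(w)^6 - 102*sin(w)^5 - 65*sin(w)^4 + 480*sin(w)^3 + 156*sin(w)^2 + 827*sin(w) - 615 - 2037/sin(w) + 378/sin(w)^2 + 1134/sin(w)^3)/(sin(w)^3 + 4*sin(w)^2 - sin(w) - 9)^3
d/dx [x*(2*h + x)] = 2*h + 2*x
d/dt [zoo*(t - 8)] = zoo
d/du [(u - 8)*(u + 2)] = 2*u - 6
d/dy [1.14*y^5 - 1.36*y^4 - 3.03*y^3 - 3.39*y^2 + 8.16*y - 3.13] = 5.7*y^4 - 5.44*y^3 - 9.09*y^2 - 6.78*y + 8.16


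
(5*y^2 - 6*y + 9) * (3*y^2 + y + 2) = 15*y^4 - 13*y^3 + 31*y^2 - 3*y + 18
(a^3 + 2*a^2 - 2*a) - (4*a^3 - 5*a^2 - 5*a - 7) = -3*a^3 + 7*a^2 + 3*a + 7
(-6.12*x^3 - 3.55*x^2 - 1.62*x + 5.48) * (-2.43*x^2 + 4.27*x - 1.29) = 14.8716*x^5 - 17.5059*x^4 - 3.3271*x^3 - 15.6543*x^2 + 25.4894*x - 7.0692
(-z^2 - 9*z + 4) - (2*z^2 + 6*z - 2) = -3*z^2 - 15*z + 6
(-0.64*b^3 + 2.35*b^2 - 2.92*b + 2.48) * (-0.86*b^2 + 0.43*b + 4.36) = 0.5504*b^5 - 2.2962*b^4 + 0.7313*b^3 + 6.8576*b^2 - 11.6648*b + 10.8128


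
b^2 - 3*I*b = b*(b - 3*I)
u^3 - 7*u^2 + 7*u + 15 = (u - 5)*(u - 3)*(u + 1)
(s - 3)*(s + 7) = s^2 + 4*s - 21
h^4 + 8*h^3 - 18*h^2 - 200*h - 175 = (h - 5)*(h + 1)*(h + 5)*(h + 7)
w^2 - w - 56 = (w - 8)*(w + 7)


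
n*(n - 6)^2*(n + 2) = n^4 - 10*n^3 + 12*n^2 + 72*n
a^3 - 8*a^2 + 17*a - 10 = (a - 5)*(a - 2)*(a - 1)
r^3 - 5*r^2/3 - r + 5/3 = (r - 5/3)*(r - 1)*(r + 1)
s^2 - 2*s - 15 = (s - 5)*(s + 3)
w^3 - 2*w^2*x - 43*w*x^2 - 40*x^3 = (w - 8*x)*(w + x)*(w + 5*x)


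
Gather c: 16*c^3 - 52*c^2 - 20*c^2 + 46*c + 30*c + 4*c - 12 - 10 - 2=16*c^3 - 72*c^2 + 80*c - 24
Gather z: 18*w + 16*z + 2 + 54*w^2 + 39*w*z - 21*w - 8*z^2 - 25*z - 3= 54*w^2 - 3*w - 8*z^2 + z*(39*w - 9) - 1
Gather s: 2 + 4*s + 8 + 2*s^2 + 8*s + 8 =2*s^2 + 12*s + 18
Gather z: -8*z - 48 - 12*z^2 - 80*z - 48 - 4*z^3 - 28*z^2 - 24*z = -4*z^3 - 40*z^2 - 112*z - 96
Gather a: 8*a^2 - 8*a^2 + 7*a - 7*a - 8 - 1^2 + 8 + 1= 0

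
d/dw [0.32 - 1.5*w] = -1.50000000000000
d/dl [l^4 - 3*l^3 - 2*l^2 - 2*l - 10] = 4*l^3 - 9*l^2 - 4*l - 2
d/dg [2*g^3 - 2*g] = 6*g^2 - 2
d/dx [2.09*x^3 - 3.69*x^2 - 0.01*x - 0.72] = 6.27*x^2 - 7.38*x - 0.01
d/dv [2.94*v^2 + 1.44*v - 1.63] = 5.88*v + 1.44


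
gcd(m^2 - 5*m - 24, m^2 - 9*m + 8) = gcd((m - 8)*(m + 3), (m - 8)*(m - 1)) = m - 8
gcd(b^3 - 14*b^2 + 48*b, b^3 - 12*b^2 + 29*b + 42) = b - 6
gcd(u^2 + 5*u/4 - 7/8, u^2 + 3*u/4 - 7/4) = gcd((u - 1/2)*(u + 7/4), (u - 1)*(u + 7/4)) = u + 7/4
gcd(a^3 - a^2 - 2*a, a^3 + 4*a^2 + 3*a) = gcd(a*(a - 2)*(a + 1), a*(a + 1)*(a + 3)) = a^2 + a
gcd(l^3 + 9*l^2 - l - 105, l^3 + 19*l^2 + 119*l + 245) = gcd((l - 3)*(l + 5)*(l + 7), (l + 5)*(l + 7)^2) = l^2 + 12*l + 35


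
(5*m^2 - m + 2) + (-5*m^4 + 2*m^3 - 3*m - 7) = -5*m^4 + 2*m^3 + 5*m^2 - 4*m - 5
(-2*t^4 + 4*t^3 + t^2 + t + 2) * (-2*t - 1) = 4*t^5 - 6*t^4 - 6*t^3 - 3*t^2 - 5*t - 2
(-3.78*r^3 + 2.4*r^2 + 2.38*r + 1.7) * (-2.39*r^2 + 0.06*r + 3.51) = 9.0342*r^5 - 5.9628*r^4 - 18.812*r^3 + 4.5038*r^2 + 8.4558*r + 5.967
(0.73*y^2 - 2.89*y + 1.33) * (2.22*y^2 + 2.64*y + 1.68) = 1.6206*y^4 - 4.4886*y^3 - 3.4506*y^2 - 1.344*y + 2.2344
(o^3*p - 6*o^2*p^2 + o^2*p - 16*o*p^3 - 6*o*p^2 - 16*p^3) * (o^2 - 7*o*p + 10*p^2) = o^5*p - 13*o^4*p^2 + o^4*p + 36*o^3*p^3 - 13*o^3*p^2 + 52*o^2*p^4 + 36*o^2*p^3 - 160*o*p^5 + 52*o*p^4 - 160*p^5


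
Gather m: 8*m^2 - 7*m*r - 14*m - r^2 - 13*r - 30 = 8*m^2 + m*(-7*r - 14) - r^2 - 13*r - 30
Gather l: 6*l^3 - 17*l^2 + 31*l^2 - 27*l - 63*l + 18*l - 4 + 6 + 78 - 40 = 6*l^3 + 14*l^2 - 72*l + 40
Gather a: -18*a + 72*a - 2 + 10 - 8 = 54*a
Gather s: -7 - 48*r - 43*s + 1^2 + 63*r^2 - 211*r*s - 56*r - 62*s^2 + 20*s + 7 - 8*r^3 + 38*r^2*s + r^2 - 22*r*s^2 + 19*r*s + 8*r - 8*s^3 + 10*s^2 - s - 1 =-8*r^3 + 64*r^2 - 96*r - 8*s^3 + s^2*(-22*r - 52) + s*(38*r^2 - 192*r - 24)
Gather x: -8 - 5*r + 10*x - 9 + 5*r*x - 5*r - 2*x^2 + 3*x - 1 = -10*r - 2*x^2 + x*(5*r + 13) - 18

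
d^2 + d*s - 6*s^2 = (d - 2*s)*(d + 3*s)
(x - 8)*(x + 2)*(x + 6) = x^3 - 52*x - 96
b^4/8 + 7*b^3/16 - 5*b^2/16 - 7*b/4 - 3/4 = (b/4 + 1/2)*(b/2 + 1/4)*(b - 2)*(b + 3)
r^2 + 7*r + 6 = (r + 1)*(r + 6)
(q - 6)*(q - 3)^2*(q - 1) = q^4 - 13*q^3 + 57*q^2 - 99*q + 54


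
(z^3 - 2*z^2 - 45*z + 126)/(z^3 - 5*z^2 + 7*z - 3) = (z^2 + z - 42)/(z^2 - 2*z + 1)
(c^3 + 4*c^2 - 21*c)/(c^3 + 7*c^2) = (c - 3)/c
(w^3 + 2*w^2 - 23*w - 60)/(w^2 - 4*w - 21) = (w^2 - w - 20)/(w - 7)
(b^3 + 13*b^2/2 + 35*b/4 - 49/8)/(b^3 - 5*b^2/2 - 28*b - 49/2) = (b^2 + 3*b - 7/4)/(b^2 - 6*b - 7)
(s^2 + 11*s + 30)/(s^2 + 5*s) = (s + 6)/s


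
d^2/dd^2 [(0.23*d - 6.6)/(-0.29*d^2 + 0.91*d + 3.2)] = ((0.23*d - 6.6)*(0.58*d - 0.91)*(1.16*d - 1.82) + (0.4002*d - 4.2466)*(-0.29*d^2 + 0.91*d + 3.2))/(-0.29*d^2 + 0.91*d + 3.2)^3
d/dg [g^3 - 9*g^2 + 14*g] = 3*g^2 - 18*g + 14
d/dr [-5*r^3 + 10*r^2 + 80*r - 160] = -15*r^2 + 20*r + 80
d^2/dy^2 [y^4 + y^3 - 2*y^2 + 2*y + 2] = 12*y^2 + 6*y - 4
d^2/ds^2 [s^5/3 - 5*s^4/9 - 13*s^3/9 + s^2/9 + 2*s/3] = 20*s^3/3 - 20*s^2/3 - 26*s/3 + 2/9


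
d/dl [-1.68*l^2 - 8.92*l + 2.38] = -3.36*l - 8.92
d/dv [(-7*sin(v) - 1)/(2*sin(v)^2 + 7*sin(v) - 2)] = (4*sin(v) - 14*cos(v)^2 + 35)*cos(v)/(7*sin(v) - 2*cos(v)^2)^2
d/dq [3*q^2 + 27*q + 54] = 6*q + 27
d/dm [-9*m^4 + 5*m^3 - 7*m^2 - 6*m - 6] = -36*m^3 + 15*m^2 - 14*m - 6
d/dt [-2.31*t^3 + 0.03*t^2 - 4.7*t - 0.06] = -6.93*t^2 + 0.06*t - 4.7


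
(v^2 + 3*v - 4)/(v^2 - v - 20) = (v - 1)/(v - 5)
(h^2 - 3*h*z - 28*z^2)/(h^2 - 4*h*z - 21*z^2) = (h + 4*z)/(h + 3*z)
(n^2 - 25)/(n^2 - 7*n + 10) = (n + 5)/(n - 2)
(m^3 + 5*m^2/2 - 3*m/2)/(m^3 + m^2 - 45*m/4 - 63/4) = 2*m*(2*m - 1)/(4*m^2 - 8*m - 21)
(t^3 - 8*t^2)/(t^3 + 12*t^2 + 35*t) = t*(t - 8)/(t^2 + 12*t + 35)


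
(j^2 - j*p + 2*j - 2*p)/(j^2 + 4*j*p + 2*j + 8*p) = (j - p)/(j + 4*p)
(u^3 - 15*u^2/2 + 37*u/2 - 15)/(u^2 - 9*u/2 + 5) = u - 3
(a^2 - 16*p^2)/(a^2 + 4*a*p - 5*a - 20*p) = (a - 4*p)/(a - 5)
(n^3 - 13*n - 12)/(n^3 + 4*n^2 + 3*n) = (n - 4)/n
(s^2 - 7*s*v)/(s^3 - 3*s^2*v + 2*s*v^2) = (s - 7*v)/(s^2 - 3*s*v + 2*v^2)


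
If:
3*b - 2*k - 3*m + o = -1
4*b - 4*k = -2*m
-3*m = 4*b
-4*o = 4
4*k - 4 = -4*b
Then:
No Solution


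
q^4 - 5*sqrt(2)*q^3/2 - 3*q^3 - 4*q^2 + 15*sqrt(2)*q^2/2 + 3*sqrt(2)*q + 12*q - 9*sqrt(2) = (q - 3)*(q - 3*sqrt(2))*(q - sqrt(2)/2)*(q + sqrt(2))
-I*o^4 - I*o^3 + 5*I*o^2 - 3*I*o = o*(o - 1)*(o + 3)*(-I*o + I)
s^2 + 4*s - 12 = (s - 2)*(s + 6)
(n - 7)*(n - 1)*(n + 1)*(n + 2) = n^4 - 5*n^3 - 15*n^2 + 5*n + 14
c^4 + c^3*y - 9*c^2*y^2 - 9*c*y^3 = c*(c - 3*y)*(c + y)*(c + 3*y)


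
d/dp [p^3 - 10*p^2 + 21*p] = 3*p^2 - 20*p + 21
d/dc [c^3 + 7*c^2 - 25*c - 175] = 3*c^2 + 14*c - 25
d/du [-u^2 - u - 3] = -2*u - 1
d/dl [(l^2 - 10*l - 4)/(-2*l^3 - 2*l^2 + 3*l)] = (2*l^4 - 40*l^3 - 41*l^2 - 16*l + 12)/(l^2*(4*l^4 + 8*l^3 - 8*l^2 - 12*l + 9))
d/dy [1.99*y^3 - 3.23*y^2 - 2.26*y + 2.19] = 5.97*y^2 - 6.46*y - 2.26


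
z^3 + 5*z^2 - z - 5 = (z - 1)*(z + 1)*(z + 5)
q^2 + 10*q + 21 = (q + 3)*(q + 7)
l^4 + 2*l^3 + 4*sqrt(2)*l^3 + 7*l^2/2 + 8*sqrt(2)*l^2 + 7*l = l*(l + 2)*(l + sqrt(2)/2)*(l + 7*sqrt(2)/2)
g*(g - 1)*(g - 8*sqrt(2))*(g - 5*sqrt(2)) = g^4 - 13*sqrt(2)*g^3 - g^3 + 13*sqrt(2)*g^2 + 80*g^2 - 80*g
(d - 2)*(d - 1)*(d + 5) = d^3 + 2*d^2 - 13*d + 10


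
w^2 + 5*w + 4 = (w + 1)*(w + 4)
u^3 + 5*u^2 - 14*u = u*(u - 2)*(u + 7)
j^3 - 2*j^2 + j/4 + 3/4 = (j - 3/2)*(j - 1)*(j + 1/2)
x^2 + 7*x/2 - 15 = (x - 5/2)*(x + 6)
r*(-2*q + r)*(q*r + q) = -2*q^2*r^2 - 2*q^2*r + q*r^3 + q*r^2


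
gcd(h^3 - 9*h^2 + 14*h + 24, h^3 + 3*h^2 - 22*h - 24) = h^2 - 3*h - 4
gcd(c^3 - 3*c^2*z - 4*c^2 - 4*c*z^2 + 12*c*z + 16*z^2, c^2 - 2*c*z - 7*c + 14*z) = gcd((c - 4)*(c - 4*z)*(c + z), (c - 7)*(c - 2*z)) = 1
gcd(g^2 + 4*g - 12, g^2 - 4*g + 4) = g - 2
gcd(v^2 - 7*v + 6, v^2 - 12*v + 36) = v - 6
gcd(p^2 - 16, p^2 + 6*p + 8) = p + 4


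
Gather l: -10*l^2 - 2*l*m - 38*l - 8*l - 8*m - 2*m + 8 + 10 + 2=-10*l^2 + l*(-2*m - 46) - 10*m + 20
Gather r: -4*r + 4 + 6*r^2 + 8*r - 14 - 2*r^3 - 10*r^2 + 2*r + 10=-2*r^3 - 4*r^2 + 6*r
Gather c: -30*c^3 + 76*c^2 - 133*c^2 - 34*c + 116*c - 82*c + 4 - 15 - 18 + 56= -30*c^3 - 57*c^2 + 27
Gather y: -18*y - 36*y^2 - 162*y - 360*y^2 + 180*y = -396*y^2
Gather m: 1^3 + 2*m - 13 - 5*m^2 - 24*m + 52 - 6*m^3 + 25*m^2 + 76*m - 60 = -6*m^3 + 20*m^2 + 54*m - 20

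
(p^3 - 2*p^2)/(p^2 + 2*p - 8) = p^2/(p + 4)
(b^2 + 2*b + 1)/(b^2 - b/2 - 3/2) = 2*(b + 1)/(2*b - 3)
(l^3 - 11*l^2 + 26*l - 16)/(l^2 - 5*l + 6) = (l^2 - 9*l + 8)/(l - 3)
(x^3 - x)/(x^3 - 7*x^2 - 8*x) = (x - 1)/(x - 8)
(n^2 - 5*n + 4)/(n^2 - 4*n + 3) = (n - 4)/(n - 3)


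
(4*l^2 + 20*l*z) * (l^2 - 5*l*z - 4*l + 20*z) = 4*l^4 - 16*l^3 - 100*l^2*z^2 + 400*l*z^2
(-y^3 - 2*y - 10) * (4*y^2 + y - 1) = -4*y^5 - y^4 - 7*y^3 - 42*y^2 - 8*y + 10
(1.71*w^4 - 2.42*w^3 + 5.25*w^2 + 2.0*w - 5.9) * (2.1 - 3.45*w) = -5.8995*w^5 + 11.94*w^4 - 23.1945*w^3 + 4.125*w^2 + 24.555*w - 12.39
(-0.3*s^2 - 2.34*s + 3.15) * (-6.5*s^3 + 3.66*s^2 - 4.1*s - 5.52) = 1.95*s^5 + 14.112*s^4 - 27.8094*s^3 + 22.779*s^2 + 0.00179999999999936*s - 17.388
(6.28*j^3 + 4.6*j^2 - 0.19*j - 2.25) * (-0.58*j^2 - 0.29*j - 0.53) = -3.6424*j^5 - 4.4892*j^4 - 4.5522*j^3 - 1.0779*j^2 + 0.7532*j + 1.1925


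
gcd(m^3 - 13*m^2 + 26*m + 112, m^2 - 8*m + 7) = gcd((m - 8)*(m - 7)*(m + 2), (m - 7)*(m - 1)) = m - 7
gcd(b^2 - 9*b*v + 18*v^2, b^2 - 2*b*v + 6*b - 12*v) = 1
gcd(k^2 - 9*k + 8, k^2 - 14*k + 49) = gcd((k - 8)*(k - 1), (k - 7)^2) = 1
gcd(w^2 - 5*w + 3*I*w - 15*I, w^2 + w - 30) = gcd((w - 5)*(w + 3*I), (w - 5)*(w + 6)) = w - 5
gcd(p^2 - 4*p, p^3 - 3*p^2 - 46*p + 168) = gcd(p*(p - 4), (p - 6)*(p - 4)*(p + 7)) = p - 4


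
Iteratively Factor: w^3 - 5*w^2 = (w)*(w^2 - 5*w) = w*(w - 5)*(w)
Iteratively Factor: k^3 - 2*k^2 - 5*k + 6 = (k + 2)*(k^2 - 4*k + 3) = (k - 1)*(k + 2)*(k - 3)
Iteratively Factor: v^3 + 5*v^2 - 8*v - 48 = (v + 4)*(v^2 + v - 12) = (v + 4)^2*(v - 3)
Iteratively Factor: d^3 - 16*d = (d - 4)*(d^2 + 4*d) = (d - 4)*(d + 4)*(d)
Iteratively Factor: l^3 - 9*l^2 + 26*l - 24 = (l - 2)*(l^2 - 7*l + 12) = (l - 3)*(l - 2)*(l - 4)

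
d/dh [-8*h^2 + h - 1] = 1 - 16*h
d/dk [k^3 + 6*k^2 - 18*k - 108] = 3*k^2 + 12*k - 18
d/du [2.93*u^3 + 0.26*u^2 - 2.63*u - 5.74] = 8.79*u^2 + 0.52*u - 2.63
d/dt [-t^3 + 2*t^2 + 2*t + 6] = -3*t^2 + 4*t + 2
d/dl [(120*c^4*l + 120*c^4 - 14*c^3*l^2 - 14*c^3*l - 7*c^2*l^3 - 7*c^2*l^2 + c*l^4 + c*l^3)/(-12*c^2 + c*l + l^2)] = c*(-90*c^3 + 66*c^2*l + 3*c^2 - 20*c*l^2 - 6*c*l + 2*l^3 + l^2)/(9*c^2 - 6*c*l + l^2)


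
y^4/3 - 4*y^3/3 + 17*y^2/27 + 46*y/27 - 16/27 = (y/3 + 1/3)*(y - 8/3)*(y - 2)*(y - 1/3)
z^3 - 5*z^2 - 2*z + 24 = (z - 4)*(z - 3)*(z + 2)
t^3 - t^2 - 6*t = t*(t - 3)*(t + 2)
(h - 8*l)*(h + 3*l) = h^2 - 5*h*l - 24*l^2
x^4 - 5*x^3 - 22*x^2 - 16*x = x*(x - 8)*(x + 1)*(x + 2)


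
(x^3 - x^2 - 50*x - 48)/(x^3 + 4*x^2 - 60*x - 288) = (x + 1)/(x + 6)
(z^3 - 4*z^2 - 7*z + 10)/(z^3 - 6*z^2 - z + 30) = (z - 1)/(z - 3)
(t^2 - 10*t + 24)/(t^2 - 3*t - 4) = (t - 6)/(t + 1)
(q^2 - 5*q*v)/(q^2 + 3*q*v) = (q - 5*v)/(q + 3*v)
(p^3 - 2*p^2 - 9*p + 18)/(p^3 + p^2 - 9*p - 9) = (p - 2)/(p + 1)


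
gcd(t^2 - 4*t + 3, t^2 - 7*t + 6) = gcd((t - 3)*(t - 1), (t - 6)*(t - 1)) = t - 1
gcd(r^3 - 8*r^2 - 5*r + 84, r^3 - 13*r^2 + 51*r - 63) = r - 7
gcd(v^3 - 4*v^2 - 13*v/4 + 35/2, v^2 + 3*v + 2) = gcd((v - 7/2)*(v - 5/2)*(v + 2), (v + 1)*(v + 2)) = v + 2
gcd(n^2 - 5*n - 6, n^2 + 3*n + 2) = n + 1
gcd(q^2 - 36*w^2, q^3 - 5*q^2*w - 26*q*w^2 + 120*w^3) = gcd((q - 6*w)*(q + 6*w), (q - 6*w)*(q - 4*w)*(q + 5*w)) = q - 6*w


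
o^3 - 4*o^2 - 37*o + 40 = (o - 8)*(o - 1)*(o + 5)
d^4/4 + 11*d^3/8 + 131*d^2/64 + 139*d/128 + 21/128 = (d/4 + 1/4)*(d + 1/4)*(d + 3/4)*(d + 7/2)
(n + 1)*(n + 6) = n^2 + 7*n + 6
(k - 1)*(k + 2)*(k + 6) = k^3 + 7*k^2 + 4*k - 12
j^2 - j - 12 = (j - 4)*(j + 3)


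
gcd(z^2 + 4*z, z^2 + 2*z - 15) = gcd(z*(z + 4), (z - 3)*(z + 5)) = 1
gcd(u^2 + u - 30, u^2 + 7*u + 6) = u + 6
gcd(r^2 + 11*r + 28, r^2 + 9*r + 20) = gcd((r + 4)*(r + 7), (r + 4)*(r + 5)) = r + 4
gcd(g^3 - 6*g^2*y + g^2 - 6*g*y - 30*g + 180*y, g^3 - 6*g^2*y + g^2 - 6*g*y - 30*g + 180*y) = -g^3 + 6*g^2*y - g^2 + 6*g*y + 30*g - 180*y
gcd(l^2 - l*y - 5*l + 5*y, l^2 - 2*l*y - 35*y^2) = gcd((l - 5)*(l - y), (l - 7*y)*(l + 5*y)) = 1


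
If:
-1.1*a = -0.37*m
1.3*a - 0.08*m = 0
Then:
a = 0.00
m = 0.00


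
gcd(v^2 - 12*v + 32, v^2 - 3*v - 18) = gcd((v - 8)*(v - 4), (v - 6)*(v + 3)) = 1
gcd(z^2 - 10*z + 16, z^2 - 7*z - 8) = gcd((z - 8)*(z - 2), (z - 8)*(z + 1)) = z - 8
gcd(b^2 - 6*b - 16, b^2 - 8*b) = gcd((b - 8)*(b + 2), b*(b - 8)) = b - 8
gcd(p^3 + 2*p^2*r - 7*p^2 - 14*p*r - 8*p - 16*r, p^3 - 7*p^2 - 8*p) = p^2 - 7*p - 8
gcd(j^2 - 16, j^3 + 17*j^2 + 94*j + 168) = j + 4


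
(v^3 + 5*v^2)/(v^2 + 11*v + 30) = v^2/(v + 6)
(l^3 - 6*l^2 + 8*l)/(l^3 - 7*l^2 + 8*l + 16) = l*(l - 2)/(l^2 - 3*l - 4)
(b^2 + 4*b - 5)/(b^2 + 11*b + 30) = (b - 1)/(b + 6)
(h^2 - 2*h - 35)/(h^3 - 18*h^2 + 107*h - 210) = (h + 5)/(h^2 - 11*h + 30)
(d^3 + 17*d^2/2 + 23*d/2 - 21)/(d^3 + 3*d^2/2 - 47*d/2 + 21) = (2*d + 7)/(2*d - 7)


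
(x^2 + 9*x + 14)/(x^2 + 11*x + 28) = (x + 2)/(x + 4)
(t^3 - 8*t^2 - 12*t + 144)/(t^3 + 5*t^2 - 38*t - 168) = (t - 6)/(t + 7)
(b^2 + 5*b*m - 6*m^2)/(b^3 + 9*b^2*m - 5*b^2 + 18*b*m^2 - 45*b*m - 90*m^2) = (b - m)/(b^2 + 3*b*m - 5*b - 15*m)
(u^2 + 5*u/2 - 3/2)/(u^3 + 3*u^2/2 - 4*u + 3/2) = 1/(u - 1)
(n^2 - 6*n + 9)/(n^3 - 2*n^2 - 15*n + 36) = 1/(n + 4)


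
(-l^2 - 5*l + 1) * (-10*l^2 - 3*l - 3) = 10*l^4 + 53*l^3 + 8*l^2 + 12*l - 3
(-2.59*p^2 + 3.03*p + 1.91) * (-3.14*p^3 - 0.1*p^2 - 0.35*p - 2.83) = 8.1326*p^5 - 9.2552*p^4 - 5.3939*p^3 + 6.0782*p^2 - 9.2434*p - 5.4053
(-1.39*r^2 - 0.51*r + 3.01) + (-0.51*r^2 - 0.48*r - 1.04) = -1.9*r^2 - 0.99*r + 1.97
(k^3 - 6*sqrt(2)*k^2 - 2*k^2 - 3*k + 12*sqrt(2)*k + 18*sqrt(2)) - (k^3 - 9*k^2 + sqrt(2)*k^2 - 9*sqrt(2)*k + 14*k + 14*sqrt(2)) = -7*sqrt(2)*k^2 + 7*k^2 - 17*k + 21*sqrt(2)*k + 4*sqrt(2)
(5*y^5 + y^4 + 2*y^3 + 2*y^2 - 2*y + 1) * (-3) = -15*y^5 - 3*y^4 - 6*y^3 - 6*y^2 + 6*y - 3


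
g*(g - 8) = g^2 - 8*g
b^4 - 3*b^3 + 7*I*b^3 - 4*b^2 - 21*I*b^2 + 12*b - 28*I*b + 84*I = (b - 3)*(b - 2)*(b + 2)*(b + 7*I)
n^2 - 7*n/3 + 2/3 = (n - 2)*(n - 1/3)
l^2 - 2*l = l*(l - 2)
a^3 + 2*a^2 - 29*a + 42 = (a - 3)*(a - 2)*(a + 7)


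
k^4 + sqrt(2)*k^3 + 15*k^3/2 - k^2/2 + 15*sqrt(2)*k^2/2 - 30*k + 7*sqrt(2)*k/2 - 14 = (k + 1/2)*(k + 7)*(k - sqrt(2))*(k + 2*sqrt(2))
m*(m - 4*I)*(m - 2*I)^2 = m^4 - 8*I*m^3 - 20*m^2 + 16*I*m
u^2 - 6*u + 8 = (u - 4)*(u - 2)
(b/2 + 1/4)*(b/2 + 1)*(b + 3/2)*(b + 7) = b^4/4 + 11*b^3/4 + 131*b^2/16 + 139*b/16 + 21/8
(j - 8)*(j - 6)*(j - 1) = j^3 - 15*j^2 + 62*j - 48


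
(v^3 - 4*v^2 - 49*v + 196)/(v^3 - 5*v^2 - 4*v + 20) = (v^3 - 4*v^2 - 49*v + 196)/(v^3 - 5*v^2 - 4*v + 20)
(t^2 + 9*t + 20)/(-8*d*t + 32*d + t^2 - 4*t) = (t^2 + 9*t + 20)/(-8*d*t + 32*d + t^2 - 4*t)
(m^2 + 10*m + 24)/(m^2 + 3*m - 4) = (m + 6)/(m - 1)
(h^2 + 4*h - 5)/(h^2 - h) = (h + 5)/h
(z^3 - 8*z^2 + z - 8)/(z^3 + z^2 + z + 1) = (z - 8)/(z + 1)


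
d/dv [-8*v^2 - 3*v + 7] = -16*v - 3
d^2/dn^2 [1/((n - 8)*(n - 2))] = 2*((n - 8)^2 + (n - 8)*(n - 2) + (n - 2)^2)/((n - 8)^3*(n - 2)^3)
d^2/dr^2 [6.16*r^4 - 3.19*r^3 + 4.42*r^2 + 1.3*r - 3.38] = 73.92*r^2 - 19.14*r + 8.84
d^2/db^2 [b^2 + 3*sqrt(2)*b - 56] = 2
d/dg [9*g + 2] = 9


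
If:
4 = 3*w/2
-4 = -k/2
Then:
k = 8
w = 8/3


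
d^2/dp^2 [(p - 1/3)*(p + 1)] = 2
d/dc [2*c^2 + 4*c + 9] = 4*c + 4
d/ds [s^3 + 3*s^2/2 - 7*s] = 3*s^2 + 3*s - 7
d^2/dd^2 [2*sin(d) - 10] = -2*sin(d)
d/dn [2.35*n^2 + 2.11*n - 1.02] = 4.7*n + 2.11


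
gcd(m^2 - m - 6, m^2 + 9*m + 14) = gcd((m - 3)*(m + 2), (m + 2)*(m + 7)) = m + 2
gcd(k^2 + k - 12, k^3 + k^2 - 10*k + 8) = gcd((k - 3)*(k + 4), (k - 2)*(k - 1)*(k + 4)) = k + 4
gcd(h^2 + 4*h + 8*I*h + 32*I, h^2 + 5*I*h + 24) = h + 8*I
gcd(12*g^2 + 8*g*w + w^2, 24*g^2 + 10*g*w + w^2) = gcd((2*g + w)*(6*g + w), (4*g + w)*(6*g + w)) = 6*g + w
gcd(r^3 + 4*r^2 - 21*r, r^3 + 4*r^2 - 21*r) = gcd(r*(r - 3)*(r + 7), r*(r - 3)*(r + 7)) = r^3 + 4*r^2 - 21*r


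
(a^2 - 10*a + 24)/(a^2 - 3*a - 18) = (a - 4)/(a + 3)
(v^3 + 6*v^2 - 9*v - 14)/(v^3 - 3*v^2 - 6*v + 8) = (v^3 + 6*v^2 - 9*v - 14)/(v^3 - 3*v^2 - 6*v + 8)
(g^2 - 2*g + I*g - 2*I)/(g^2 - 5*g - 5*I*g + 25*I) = (g^2 + g*(-2 + I) - 2*I)/(g^2 - 5*g*(1 + I) + 25*I)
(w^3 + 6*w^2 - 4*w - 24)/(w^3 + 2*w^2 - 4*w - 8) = (w + 6)/(w + 2)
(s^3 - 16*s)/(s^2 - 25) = s*(s^2 - 16)/(s^2 - 25)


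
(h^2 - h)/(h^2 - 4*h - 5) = h*(1 - h)/(-h^2 + 4*h + 5)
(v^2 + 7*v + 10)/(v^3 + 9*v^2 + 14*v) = (v + 5)/(v*(v + 7))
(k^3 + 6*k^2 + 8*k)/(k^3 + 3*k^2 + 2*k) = (k + 4)/(k + 1)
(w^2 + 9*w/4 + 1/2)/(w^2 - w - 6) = (w + 1/4)/(w - 3)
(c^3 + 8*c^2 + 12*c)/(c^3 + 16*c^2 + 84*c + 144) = c*(c + 2)/(c^2 + 10*c + 24)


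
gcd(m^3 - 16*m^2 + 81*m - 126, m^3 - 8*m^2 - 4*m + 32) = 1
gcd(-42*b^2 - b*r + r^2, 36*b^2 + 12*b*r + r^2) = 6*b + r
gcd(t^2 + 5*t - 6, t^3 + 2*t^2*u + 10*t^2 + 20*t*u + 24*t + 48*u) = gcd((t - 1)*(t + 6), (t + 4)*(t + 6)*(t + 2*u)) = t + 6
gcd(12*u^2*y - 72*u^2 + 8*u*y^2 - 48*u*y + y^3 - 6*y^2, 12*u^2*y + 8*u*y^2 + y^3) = 12*u^2 + 8*u*y + y^2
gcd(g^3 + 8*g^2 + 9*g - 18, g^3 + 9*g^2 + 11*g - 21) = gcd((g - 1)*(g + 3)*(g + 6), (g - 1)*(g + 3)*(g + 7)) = g^2 + 2*g - 3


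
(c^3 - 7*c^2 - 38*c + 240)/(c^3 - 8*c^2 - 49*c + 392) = (c^2 + c - 30)/(c^2 - 49)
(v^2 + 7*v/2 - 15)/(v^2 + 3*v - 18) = (v - 5/2)/(v - 3)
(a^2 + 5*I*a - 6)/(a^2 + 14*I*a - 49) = (a^2 + 5*I*a - 6)/(a^2 + 14*I*a - 49)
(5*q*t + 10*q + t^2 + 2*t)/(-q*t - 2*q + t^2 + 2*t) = (-5*q - t)/(q - t)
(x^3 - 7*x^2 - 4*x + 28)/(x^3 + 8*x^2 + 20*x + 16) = (x^2 - 9*x + 14)/(x^2 + 6*x + 8)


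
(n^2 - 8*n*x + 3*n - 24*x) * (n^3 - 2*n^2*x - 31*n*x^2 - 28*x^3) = n^5 - 10*n^4*x + 3*n^4 - 15*n^3*x^2 - 30*n^3*x + 220*n^2*x^3 - 45*n^2*x^2 + 224*n*x^4 + 660*n*x^3 + 672*x^4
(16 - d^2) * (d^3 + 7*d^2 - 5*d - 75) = -d^5 - 7*d^4 + 21*d^3 + 187*d^2 - 80*d - 1200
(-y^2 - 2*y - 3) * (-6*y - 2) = 6*y^3 + 14*y^2 + 22*y + 6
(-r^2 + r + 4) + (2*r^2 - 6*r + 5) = r^2 - 5*r + 9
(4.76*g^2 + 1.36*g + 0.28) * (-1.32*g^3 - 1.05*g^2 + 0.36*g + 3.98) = -6.2832*g^5 - 6.7932*g^4 - 0.0840000000000003*g^3 + 19.1404*g^2 + 5.5136*g + 1.1144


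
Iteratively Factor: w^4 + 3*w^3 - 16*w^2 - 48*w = (w + 3)*(w^3 - 16*w) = (w - 4)*(w + 3)*(w^2 + 4*w) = w*(w - 4)*(w + 3)*(w + 4)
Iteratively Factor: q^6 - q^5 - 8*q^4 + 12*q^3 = (q + 3)*(q^5 - 4*q^4 + 4*q^3) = (q - 2)*(q + 3)*(q^4 - 2*q^3) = q*(q - 2)*(q + 3)*(q^3 - 2*q^2) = q^2*(q - 2)*(q + 3)*(q^2 - 2*q) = q^3*(q - 2)*(q + 3)*(q - 2)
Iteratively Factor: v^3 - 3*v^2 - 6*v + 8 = (v - 4)*(v^2 + v - 2) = (v - 4)*(v + 2)*(v - 1)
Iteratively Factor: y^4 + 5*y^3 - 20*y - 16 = (y + 2)*(y^3 + 3*y^2 - 6*y - 8) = (y - 2)*(y + 2)*(y^2 + 5*y + 4) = (y - 2)*(y + 1)*(y + 2)*(y + 4)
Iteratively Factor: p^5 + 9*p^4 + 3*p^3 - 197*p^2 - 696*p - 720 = (p + 3)*(p^4 + 6*p^3 - 15*p^2 - 152*p - 240) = (p + 3)*(p + 4)*(p^3 + 2*p^2 - 23*p - 60) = (p + 3)^2*(p + 4)*(p^2 - p - 20) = (p + 3)^2*(p + 4)^2*(p - 5)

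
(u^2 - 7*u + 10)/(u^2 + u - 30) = (u - 2)/(u + 6)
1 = 1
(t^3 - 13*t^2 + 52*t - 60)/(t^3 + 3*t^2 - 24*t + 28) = (t^2 - 11*t + 30)/(t^2 + 5*t - 14)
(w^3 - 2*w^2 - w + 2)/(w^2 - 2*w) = w - 1/w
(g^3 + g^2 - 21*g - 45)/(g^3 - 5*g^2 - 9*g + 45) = (g + 3)/(g - 3)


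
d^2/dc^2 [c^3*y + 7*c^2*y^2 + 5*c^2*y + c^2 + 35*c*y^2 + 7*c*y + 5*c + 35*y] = 6*c*y + 14*y^2 + 10*y + 2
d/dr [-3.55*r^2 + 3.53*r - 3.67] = 3.53 - 7.1*r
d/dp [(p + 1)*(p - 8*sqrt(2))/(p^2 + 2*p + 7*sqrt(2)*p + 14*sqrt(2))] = (p^2 + 15*sqrt(2)*p^2 + 44*sqrt(2)*p - 112 + 30*sqrt(2))/(p^4 + 4*p^3 + 14*sqrt(2)*p^3 + 56*sqrt(2)*p^2 + 102*p^2 + 56*sqrt(2)*p + 392*p + 392)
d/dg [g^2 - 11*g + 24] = 2*g - 11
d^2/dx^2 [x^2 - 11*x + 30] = 2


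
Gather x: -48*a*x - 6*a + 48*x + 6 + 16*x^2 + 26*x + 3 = -6*a + 16*x^2 + x*(74 - 48*a) + 9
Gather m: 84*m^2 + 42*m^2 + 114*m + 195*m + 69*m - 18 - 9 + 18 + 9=126*m^2 + 378*m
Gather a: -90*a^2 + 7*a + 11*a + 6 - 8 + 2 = -90*a^2 + 18*a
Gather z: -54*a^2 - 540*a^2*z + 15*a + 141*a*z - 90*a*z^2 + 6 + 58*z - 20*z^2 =-54*a^2 + 15*a + z^2*(-90*a - 20) + z*(-540*a^2 + 141*a + 58) + 6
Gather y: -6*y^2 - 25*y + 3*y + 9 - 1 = -6*y^2 - 22*y + 8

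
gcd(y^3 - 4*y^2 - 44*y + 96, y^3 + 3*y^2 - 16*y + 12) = y^2 + 4*y - 12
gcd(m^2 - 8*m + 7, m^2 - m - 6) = 1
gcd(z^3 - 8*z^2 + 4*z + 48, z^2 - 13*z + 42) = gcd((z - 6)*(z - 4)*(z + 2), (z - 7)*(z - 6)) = z - 6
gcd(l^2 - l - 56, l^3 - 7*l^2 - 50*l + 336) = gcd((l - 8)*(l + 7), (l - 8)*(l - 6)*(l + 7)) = l^2 - l - 56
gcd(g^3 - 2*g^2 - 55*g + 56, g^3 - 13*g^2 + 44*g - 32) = g^2 - 9*g + 8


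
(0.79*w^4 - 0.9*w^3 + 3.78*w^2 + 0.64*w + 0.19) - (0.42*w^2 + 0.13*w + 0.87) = 0.79*w^4 - 0.9*w^3 + 3.36*w^2 + 0.51*w - 0.68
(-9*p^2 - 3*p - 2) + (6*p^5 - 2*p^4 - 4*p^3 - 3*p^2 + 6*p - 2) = 6*p^5 - 2*p^4 - 4*p^3 - 12*p^2 + 3*p - 4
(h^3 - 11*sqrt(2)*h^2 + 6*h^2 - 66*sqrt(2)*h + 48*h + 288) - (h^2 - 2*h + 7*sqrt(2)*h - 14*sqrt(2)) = h^3 - 11*sqrt(2)*h^2 + 5*h^2 - 73*sqrt(2)*h + 50*h + 14*sqrt(2) + 288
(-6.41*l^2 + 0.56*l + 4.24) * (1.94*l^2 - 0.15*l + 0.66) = -12.4354*l^4 + 2.0479*l^3 + 3.911*l^2 - 0.2664*l + 2.7984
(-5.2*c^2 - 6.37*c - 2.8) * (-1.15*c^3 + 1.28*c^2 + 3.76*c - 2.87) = 5.98*c^5 + 0.669499999999999*c^4 - 24.4856*c^3 - 12.6112*c^2 + 7.7539*c + 8.036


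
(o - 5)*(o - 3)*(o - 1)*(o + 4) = o^4 - 5*o^3 - 13*o^2 + 77*o - 60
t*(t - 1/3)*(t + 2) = t^3 + 5*t^2/3 - 2*t/3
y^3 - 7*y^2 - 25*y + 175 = (y - 7)*(y - 5)*(y + 5)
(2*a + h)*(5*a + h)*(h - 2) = 10*a^2*h - 20*a^2 + 7*a*h^2 - 14*a*h + h^3 - 2*h^2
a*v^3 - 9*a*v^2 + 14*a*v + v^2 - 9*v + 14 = (v - 7)*(v - 2)*(a*v + 1)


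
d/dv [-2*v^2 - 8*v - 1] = -4*v - 8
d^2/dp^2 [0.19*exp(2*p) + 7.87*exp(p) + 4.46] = (0.76*exp(p) + 7.87)*exp(p)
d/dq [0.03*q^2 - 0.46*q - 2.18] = 0.06*q - 0.46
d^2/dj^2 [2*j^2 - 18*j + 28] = 4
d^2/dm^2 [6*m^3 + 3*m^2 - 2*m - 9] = 36*m + 6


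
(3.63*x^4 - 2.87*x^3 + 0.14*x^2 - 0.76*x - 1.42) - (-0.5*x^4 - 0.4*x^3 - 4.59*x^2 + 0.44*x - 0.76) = 4.13*x^4 - 2.47*x^3 + 4.73*x^2 - 1.2*x - 0.66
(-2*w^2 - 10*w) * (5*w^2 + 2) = -10*w^4 - 50*w^3 - 4*w^2 - 20*w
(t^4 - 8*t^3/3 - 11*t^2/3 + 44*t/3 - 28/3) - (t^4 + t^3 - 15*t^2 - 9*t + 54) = -11*t^3/3 + 34*t^2/3 + 71*t/3 - 190/3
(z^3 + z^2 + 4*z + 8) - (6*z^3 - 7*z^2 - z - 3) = -5*z^3 + 8*z^2 + 5*z + 11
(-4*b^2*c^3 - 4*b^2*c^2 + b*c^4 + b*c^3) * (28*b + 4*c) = -112*b^3*c^3 - 112*b^3*c^2 + 12*b^2*c^4 + 12*b^2*c^3 + 4*b*c^5 + 4*b*c^4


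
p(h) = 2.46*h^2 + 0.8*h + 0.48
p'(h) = 4.92*h + 0.8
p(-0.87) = 1.65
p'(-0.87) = -3.48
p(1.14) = 4.59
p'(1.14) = 6.41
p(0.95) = 3.46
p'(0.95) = 5.47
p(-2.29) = 11.55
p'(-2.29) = -10.47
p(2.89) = 23.34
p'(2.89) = 15.02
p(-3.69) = 31.02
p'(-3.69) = -17.35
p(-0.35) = 0.50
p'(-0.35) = -0.92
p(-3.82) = 33.32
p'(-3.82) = -17.99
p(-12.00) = 345.12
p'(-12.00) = -58.24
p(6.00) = 93.84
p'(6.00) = 30.32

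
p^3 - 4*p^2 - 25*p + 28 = (p - 7)*(p - 1)*(p + 4)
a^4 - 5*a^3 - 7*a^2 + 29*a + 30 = (a - 5)*(a - 3)*(a + 1)*(a + 2)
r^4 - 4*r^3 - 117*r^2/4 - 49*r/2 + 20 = (r - 8)*(r - 1/2)*(r + 2)*(r + 5/2)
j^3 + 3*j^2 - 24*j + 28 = (j - 2)^2*(j + 7)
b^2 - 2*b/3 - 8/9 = (b - 4/3)*(b + 2/3)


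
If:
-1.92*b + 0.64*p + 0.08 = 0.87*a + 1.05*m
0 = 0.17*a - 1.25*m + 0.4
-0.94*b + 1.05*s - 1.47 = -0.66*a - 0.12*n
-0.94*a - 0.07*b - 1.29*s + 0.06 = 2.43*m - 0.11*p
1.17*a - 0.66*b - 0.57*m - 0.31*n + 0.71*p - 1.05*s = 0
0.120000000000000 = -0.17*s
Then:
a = -33.25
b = -141.12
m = -4.20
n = -904.15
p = -475.58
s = -0.71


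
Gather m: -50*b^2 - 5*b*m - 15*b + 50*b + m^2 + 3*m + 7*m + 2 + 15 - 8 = -50*b^2 + 35*b + m^2 + m*(10 - 5*b) + 9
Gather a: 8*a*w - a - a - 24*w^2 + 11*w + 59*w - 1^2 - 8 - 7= a*(8*w - 2) - 24*w^2 + 70*w - 16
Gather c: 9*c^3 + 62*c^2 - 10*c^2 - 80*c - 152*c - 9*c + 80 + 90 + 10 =9*c^3 + 52*c^2 - 241*c + 180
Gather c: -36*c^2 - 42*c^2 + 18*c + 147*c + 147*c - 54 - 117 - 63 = -78*c^2 + 312*c - 234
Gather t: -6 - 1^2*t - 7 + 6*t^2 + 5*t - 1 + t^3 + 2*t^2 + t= t^3 + 8*t^2 + 5*t - 14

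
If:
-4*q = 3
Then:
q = -3/4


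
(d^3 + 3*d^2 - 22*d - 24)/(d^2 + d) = d + 2 - 24/d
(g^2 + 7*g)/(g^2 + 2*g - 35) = g/(g - 5)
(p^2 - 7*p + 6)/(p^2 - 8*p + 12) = (p - 1)/(p - 2)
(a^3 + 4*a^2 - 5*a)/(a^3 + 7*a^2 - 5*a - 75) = a*(a - 1)/(a^2 + 2*a - 15)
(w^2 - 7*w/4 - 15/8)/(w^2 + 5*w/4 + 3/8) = (2*w - 5)/(2*w + 1)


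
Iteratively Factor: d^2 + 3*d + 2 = (d + 1)*(d + 2)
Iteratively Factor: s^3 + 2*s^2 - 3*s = (s)*(s^2 + 2*s - 3) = s*(s + 3)*(s - 1)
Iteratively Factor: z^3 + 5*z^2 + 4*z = (z)*(z^2 + 5*z + 4) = z*(z + 1)*(z + 4)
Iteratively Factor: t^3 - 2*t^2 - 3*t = (t - 3)*(t^2 + t) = (t - 3)*(t + 1)*(t)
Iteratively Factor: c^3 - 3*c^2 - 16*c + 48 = (c - 3)*(c^2 - 16) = (c - 3)*(c + 4)*(c - 4)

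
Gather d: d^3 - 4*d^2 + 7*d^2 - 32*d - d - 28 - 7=d^3 + 3*d^2 - 33*d - 35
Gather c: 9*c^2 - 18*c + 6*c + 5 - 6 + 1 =9*c^2 - 12*c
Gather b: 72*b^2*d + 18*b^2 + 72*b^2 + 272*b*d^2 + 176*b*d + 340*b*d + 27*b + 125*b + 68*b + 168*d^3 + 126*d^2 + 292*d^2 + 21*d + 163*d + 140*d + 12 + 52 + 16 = b^2*(72*d + 90) + b*(272*d^2 + 516*d + 220) + 168*d^3 + 418*d^2 + 324*d + 80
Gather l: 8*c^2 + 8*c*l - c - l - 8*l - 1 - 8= 8*c^2 - c + l*(8*c - 9) - 9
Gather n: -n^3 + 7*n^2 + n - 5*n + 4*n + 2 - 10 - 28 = -n^3 + 7*n^2 - 36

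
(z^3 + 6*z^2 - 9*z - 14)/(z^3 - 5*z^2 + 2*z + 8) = (z + 7)/(z - 4)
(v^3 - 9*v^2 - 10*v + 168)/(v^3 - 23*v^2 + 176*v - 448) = (v^2 - 2*v - 24)/(v^2 - 16*v + 64)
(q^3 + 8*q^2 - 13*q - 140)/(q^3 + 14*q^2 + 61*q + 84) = (q^2 + q - 20)/(q^2 + 7*q + 12)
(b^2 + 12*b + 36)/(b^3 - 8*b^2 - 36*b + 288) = (b + 6)/(b^2 - 14*b + 48)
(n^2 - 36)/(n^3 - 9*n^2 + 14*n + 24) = (n + 6)/(n^2 - 3*n - 4)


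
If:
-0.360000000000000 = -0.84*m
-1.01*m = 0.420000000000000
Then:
No Solution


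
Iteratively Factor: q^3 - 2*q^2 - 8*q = (q)*(q^2 - 2*q - 8) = q*(q - 4)*(q + 2)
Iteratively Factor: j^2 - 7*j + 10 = (j - 2)*(j - 5)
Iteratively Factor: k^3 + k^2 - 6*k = (k - 2)*(k^2 + 3*k) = (k - 2)*(k + 3)*(k)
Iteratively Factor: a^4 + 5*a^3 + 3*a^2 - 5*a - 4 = (a + 4)*(a^3 + a^2 - a - 1) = (a + 1)*(a + 4)*(a^2 - 1) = (a + 1)^2*(a + 4)*(a - 1)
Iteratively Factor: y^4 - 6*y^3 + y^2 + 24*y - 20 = (y - 1)*(y^3 - 5*y^2 - 4*y + 20) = (y - 1)*(y + 2)*(y^2 - 7*y + 10) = (y - 2)*(y - 1)*(y + 2)*(y - 5)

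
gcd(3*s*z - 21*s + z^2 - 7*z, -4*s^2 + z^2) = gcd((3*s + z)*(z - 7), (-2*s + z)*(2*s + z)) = 1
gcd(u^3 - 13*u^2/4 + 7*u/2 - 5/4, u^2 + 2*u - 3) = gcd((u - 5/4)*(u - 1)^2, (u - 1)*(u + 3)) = u - 1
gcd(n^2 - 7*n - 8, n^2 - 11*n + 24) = n - 8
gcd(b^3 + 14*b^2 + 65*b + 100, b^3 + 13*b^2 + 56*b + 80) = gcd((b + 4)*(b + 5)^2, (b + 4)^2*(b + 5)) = b^2 + 9*b + 20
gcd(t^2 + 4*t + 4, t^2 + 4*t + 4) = t^2 + 4*t + 4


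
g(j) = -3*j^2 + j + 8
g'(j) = 1 - 6*j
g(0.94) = 6.29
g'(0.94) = -4.64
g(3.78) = -31.09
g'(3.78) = -21.68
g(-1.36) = 1.09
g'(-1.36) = 9.16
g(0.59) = 7.55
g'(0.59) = -2.54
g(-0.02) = 7.98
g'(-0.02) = 1.12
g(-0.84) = 5.04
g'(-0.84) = 6.04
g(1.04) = 5.80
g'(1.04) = -5.24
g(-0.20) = 7.68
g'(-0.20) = 2.20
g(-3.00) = -22.00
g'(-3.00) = 19.00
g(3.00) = -16.00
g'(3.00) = -17.00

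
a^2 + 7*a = a*(a + 7)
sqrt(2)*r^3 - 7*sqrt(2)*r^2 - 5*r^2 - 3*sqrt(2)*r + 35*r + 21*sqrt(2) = (r - 7)*(r - 3*sqrt(2))*(sqrt(2)*r + 1)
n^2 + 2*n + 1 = (n + 1)^2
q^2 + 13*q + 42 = (q + 6)*(q + 7)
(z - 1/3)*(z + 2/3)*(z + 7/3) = z^3 + 8*z^2/3 + 5*z/9 - 14/27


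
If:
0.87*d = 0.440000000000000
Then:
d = 0.51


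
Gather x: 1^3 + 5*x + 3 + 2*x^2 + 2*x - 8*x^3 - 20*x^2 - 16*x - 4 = -8*x^3 - 18*x^2 - 9*x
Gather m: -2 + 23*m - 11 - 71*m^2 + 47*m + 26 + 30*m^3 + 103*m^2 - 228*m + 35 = 30*m^3 + 32*m^2 - 158*m + 48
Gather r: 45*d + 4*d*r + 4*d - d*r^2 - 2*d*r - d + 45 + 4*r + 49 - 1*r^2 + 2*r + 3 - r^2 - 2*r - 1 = 48*d + r^2*(-d - 2) + r*(2*d + 4) + 96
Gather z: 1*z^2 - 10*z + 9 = z^2 - 10*z + 9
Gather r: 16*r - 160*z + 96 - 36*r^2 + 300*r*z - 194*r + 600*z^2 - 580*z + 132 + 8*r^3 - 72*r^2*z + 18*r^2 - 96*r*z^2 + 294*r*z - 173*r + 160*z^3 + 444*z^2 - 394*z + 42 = 8*r^3 + r^2*(-72*z - 18) + r*(-96*z^2 + 594*z - 351) + 160*z^3 + 1044*z^2 - 1134*z + 270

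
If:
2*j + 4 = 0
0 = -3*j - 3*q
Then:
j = -2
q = 2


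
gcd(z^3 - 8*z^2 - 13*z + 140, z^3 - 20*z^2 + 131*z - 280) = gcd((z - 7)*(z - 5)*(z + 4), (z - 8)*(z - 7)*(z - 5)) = z^2 - 12*z + 35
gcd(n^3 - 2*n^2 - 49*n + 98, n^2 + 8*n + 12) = 1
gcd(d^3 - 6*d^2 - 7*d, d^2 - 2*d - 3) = d + 1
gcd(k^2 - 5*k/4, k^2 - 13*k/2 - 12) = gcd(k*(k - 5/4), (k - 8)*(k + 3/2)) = 1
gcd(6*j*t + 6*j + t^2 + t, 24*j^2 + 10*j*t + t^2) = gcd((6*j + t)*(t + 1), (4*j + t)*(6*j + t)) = 6*j + t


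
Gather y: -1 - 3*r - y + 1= -3*r - y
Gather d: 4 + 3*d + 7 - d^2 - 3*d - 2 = 9 - d^2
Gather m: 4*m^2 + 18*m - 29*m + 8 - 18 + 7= 4*m^2 - 11*m - 3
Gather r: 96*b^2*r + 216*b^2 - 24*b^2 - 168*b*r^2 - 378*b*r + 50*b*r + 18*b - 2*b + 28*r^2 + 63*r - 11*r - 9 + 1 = 192*b^2 + 16*b + r^2*(28 - 168*b) + r*(96*b^2 - 328*b + 52) - 8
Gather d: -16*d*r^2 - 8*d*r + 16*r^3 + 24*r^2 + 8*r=d*(-16*r^2 - 8*r) + 16*r^3 + 24*r^2 + 8*r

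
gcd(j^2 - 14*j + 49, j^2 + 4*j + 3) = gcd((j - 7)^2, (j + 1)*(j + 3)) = 1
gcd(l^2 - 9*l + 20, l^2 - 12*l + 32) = l - 4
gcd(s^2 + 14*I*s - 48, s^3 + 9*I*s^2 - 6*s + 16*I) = s + 8*I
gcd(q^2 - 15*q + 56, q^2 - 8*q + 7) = q - 7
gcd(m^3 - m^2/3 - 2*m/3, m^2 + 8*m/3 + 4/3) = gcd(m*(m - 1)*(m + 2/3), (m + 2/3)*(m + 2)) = m + 2/3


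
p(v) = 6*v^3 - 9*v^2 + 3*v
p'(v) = 18*v^2 - 18*v + 3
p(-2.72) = -195.49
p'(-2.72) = 185.13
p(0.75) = -0.28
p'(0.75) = -0.38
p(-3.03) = -258.63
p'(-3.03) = 222.80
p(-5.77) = -1469.55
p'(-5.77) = 706.13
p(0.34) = 0.22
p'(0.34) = -1.04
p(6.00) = 990.00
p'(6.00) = 543.00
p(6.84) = 1519.53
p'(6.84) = 722.02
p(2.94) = 83.50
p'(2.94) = 105.66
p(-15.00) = -22320.00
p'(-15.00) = 4323.00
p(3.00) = 90.00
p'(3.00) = 111.00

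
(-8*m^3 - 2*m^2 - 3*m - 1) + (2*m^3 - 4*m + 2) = -6*m^3 - 2*m^2 - 7*m + 1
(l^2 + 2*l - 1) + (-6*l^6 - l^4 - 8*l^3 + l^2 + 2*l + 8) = -6*l^6 - l^4 - 8*l^3 + 2*l^2 + 4*l + 7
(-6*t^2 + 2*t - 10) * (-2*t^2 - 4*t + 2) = 12*t^4 + 20*t^3 + 44*t - 20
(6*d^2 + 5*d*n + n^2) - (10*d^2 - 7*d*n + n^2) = -4*d^2 + 12*d*n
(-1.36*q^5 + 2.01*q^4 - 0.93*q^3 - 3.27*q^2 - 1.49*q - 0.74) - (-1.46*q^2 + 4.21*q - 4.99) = -1.36*q^5 + 2.01*q^4 - 0.93*q^3 - 1.81*q^2 - 5.7*q + 4.25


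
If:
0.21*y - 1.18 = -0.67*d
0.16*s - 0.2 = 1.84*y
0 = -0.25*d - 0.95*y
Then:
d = 1.92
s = -4.56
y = -0.51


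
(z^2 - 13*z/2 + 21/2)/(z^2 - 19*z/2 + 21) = (z - 3)/(z - 6)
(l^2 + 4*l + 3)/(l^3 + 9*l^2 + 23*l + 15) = 1/(l + 5)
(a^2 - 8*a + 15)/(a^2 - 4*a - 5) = (a - 3)/(a + 1)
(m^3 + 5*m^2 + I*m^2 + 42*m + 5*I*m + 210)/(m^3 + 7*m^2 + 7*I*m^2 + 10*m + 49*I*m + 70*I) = (m - 6*I)/(m + 2)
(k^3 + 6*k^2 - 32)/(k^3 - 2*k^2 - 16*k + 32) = (k + 4)/(k - 4)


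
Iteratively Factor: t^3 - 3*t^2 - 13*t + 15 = (t - 5)*(t^2 + 2*t - 3) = (t - 5)*(t - 1)*(t + 3)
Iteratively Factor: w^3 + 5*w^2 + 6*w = (w + 2)*(w^2 + 3*w) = w*(w + 2)*(w + 3)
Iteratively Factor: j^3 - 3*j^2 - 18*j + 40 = (j - 5)*(j^2 + 2*j - 8) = (j - 5)*(j - 2)*(j + 4)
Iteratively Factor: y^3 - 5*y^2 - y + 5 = (y - 1)*(y^2 - 4*y - 5) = (y - 1)*(y + 1)*(y - 5)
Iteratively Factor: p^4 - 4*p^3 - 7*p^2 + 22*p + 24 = (p - 4)*(p^3 - 7*p - 6) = (p - 4)*(p + 1)*(p^2 - p - 6) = (p - 4)*(p + 1)*(p + 2)*(p - 3)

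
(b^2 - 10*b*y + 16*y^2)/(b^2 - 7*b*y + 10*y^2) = (-b + 8*y)/(-b + 5*y)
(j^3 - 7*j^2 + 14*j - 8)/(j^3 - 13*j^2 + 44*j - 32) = (j - 2)/(j - 8)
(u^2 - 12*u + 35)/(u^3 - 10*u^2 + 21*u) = (u - 5)/(u*(u - 3))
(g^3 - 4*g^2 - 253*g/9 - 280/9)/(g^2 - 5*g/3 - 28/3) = (3*g^2 - 19*g - 40)/(3*(g - 4))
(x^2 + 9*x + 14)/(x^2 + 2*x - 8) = (x^2 + 9*x + 14)/(x^2 + 2*x - 8)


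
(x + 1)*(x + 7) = x^2 + 8*x + 7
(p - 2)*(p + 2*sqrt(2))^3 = p^4 - 2*p^3 + 6*sqrt(2)*p^3 - 12*sqrt(2)*p^2 + 24*p^2 - 48*p + 16*sqrt(2)*p - 32*sqrt(2)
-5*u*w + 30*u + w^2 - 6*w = (-5*u + w)*(w - 6)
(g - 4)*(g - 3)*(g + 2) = g^3 - 5*g^2 - 2*g + 24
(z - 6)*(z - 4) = z^2 - 10*z + 24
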